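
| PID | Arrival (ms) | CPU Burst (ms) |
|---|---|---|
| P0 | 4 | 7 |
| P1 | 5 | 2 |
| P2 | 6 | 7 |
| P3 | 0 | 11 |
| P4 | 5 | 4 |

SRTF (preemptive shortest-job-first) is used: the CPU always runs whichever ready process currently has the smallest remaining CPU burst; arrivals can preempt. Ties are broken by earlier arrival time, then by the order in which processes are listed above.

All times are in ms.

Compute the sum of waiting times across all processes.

Gantt: | P3 0-5 | P1 5-7 | P4 7-11 | P3 11-17 | P0 17-24 | P2 24-31 |
Completion: P0=24  P1=7  P2=31  P3=17  P4=11
Turnaround (C−A): P0=20  P1=2  P2=25  P3=17  P4=6
Waiting = turnaround − burst: P0=13, P1=0, P2=18, P3=6, P4=2
Total waiting = 13 + 0 + 18 + 6 + 2 = 39

39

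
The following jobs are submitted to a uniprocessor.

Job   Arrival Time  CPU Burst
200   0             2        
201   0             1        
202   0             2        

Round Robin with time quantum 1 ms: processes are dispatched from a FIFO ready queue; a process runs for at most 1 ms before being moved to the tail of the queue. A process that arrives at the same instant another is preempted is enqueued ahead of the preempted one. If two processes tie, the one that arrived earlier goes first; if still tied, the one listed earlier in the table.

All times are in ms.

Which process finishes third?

202

Timeline: | 200 0-1 | 201 1-2 | 202 2-3 | 200 3-4 | 202 4-5 |
Completion: 200=4  201=2  202=5
Turnaround (C−A): 200=4  201=2  202=5
Finish order: 201 → 200 → 202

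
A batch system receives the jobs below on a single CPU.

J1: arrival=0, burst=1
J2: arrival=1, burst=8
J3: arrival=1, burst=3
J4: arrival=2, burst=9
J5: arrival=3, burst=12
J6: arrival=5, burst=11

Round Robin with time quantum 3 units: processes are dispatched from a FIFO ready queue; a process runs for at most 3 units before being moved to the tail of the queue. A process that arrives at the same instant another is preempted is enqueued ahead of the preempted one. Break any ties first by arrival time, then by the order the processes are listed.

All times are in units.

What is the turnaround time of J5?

39

Timeline: | J1 0-1 | J2 1-4 | J3 4-7 | J4 7-10 | J5 10-13 | J2 13-16 | J6 16-19 | J4 19-22 | J5 22-25 | J2 25-27 | J6 27-30 | J4 30-33 | J5 33-36 | J6 36-39 | J5 39-42 | J6 42-44 |
Completion: J1=1  J2=27  J3=7  J4=33  J5=42  J6=44
Turnaround (C−A): J1=1  J2=26  J3=6  J4=31  J5=39  J6=39
Turnaround(J5) = completion − arrival = 42 − 3 = 39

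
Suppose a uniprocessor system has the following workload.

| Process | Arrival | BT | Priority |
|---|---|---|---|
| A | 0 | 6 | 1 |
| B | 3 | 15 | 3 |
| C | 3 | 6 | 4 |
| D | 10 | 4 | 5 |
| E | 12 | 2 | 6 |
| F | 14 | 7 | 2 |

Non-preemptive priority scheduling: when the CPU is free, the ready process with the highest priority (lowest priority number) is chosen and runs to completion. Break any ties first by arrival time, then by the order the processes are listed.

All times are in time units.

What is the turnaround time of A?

6

Schedule: | A 0-6 | B 6-21 | F 21-28 | C 28-34 | D 34-38 | E 38-40 |
Completion: A=6  B=21  C=34  D=38  E=40  F=28
Turnaround(A) = completion − arrival = 6 − 0 = 6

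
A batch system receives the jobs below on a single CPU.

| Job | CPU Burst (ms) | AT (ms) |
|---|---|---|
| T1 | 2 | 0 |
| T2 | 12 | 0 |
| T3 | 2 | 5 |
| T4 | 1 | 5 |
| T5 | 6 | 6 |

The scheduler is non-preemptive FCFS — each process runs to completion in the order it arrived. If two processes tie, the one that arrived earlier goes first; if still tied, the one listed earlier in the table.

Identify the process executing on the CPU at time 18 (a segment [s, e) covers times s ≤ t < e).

Timeline: | T1 0-2 | T2 2-14 | T3 14-16 | T4 16-17 | T5 17-23 |
Completion: T1=2  T2=14  T3=16  T4=17  T5=23
Turnaround (C−A): T1=2  T2=14  T3=11  T4=12  T5=17

T5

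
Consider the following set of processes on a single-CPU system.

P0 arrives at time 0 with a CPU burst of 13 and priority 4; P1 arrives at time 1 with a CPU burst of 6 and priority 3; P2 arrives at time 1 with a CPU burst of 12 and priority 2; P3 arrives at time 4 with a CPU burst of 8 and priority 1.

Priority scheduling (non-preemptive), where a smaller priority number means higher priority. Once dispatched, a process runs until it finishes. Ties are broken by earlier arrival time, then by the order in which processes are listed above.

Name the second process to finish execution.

Gantt: | P0 0-13 | P3 13-21 | P2 21-33 | P1 33-39 |
Completion: P0=13  P1=39  P2=33  P3=21
Turnaround (C−A): P0=13  P1=38  P2=32  P3=17
Finish order: P0 → P3 → P2 → P1

P3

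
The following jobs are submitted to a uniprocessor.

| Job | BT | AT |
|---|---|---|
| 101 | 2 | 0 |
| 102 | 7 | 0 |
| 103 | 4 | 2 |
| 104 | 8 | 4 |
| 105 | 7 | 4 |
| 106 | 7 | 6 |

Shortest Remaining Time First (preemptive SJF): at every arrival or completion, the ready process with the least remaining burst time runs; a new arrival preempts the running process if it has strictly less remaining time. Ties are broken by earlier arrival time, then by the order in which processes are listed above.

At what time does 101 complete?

Schedule: | 101 0-2 | 103 2-6 | 102 6-13 | 105 13-20 | 106 20-27 | 104 27-35 |
Completion: 101=2  102=13  103=6  104=35  105=20  106=27
Turnaround (C−A): 101=2  102=13  103=4  104=31  105=16  106=21

2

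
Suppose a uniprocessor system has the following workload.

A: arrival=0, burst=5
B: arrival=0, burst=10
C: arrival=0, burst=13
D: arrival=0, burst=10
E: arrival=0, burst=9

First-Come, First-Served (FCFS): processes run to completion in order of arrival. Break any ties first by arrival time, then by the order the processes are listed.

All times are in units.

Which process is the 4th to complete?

D

Timeline: | A 0-5 | B 5-15 | C 15-28 | D 28-38 | E 38-47 |
Completion: A=5  B=15  C=28  D=38  E=47
Finish order: A → B → C → D → E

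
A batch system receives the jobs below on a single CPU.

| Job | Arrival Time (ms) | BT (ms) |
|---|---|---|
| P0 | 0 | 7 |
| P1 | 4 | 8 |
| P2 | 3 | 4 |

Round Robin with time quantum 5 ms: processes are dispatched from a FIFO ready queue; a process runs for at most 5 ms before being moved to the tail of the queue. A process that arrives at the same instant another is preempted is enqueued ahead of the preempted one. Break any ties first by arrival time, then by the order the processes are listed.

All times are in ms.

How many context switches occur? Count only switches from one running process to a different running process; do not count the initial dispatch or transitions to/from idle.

Schedule: | P0 0-5 | P2 5-9 | P1 9-14 | P0 14-16 | P1 16-19 |
Completion: P0=16  P1=19  P2=9
Turnaround (C−A): P0=16  P1=15  P2=6

4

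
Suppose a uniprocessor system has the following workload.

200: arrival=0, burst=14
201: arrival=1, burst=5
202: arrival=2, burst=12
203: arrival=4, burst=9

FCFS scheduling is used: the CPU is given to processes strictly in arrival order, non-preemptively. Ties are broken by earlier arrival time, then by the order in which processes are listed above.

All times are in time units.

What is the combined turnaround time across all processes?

97

Timeline: | 200 0-14 | 201 14-19 | 202 19-31 | 203 31-40 |
Completion: 200=14  201=19  202=31  203=40
Turnaround (C−A): 200=14  201=18  202=29  203=36
Turnaround = completion − arrival: 200=14, 201=18, 202=29, 203=36
Total turnaround = 14 + 18 + 29 + 36 = 97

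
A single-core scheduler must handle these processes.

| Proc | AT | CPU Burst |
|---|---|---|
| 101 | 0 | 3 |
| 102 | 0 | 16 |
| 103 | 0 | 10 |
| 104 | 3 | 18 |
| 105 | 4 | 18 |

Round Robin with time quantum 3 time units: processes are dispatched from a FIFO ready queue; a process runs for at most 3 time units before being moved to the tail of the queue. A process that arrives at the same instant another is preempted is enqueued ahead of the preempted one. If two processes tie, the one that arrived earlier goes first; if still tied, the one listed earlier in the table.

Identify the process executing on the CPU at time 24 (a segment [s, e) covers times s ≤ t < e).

105

Gantt: | 101 0-3 | 102 3-6 | 103 6-9 | 104 9-12 | 105 12-15 | 102 15-18 | 103 18-21 | 104 21-24 | 105 24-27 | 102 27-30 | 103 30-33 | 104 33-36 | 105 36-39 | 102 39-42 | 103 42-43 | 104 43-46 | 105 46-49 | 102 49-52 | 104 52-55 | 105 55-58 | 102 58-59 | 104 59-62 | 105 62-65 |
Completion: 101=3  102=59  103=43  104=62  105=65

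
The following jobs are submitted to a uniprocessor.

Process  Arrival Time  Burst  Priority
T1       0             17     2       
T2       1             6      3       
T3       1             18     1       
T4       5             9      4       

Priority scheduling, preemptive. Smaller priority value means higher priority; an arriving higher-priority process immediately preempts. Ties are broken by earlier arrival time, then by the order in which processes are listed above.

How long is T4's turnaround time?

45

Schedule: | T1 0-1 | T3 1-19 | T1 19-35 | T2 35-41 | T4 41-50 |
Completion: T1=35  T2=41  T3=19  T4=50
Turnaround (C−A): T1=35  T2=40  T3=18  T4=45
Turnaround(T4) = completion − arrival = 50 − 5 = 45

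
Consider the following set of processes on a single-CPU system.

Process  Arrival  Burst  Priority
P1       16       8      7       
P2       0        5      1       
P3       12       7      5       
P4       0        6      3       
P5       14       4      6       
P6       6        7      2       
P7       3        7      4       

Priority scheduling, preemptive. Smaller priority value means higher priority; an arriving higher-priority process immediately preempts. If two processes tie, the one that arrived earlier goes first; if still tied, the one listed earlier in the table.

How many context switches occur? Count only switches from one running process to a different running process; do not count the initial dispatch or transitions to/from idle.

7

Timeline: | P2 0-5 | P4 5-6 | P6 6-13 | P4 13-18 | P7 18-25 | P3 25-32 | P5 32-36 | P1 36-44 |
Completion: P1=44  P2=5  P3=32  P4=18  P5=36  P6=13  P7=25
Turnaround (C−A): P1=28  P2=5  P3=20  P4=18  P5=22  P6=7  P7=22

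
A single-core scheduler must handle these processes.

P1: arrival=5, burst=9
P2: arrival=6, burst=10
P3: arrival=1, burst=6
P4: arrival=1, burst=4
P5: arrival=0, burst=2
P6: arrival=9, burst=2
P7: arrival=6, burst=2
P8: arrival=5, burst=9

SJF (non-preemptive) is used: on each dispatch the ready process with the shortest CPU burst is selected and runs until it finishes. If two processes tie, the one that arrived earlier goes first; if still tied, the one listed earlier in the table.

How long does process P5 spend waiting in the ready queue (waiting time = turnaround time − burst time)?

0

Schedule: | P5 0-2 | P4 2-6 | P7 6-8 | P3 8-14 | P6 14-16 | P1 16-25 | P8 25-34 | P2 34-44 |
Completion: P1=25  P2=44  P3=14  P4=6  P5=2  P6=16  P7=8  P8=34
Turnaround (C−A): P1=20  P2=38  P3=13  P4=5  P5=2  P6=7  P7=2  P8=29
Waiting(P5) = turnaround − burst = 2 − 2 = 0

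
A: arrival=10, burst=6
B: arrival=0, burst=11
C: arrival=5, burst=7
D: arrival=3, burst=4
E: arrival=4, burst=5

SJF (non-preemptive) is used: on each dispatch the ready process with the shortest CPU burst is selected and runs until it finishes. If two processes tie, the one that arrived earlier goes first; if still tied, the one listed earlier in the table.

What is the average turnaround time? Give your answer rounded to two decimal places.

Timeline: | B 0-11 | D 11-15 | E 15-20 | A 20-26 | C 26-33 |
Completion: A=26  B=11  C=33  D=15  E=20
Turnaround (C−A): A=16  B=11  C=28  D=12  E=16
Turnaround times: A=16, B=11, C=28, D=12, E=16
Average turnaround = (16+11+28+12+16) / 5 = 83/5 = 16.60

16.60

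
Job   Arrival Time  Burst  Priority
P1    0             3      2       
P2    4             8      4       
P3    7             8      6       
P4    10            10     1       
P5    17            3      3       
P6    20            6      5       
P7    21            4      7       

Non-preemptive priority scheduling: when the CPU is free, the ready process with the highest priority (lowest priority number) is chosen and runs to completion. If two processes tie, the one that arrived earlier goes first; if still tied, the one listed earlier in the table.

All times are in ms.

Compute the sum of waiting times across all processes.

Schedule: | P1 0-3 | idle 3-4 | P2 4-12 | P4 12-22 | P5 22-25 | P6 25-31 | P3 31-39 | P7 39-43 |
Completion: P1=3  P2=12  P3=39  P4=22  P5=25  P6=31  P7=43
Waiting = turnaround − burst: P1=0, P2=0, P3=24, P4=2, P5=5, P6=5, P7=18
Total waiting = 0 + 0 + 24 + 2 + 5 + 5 + 18 = 54

54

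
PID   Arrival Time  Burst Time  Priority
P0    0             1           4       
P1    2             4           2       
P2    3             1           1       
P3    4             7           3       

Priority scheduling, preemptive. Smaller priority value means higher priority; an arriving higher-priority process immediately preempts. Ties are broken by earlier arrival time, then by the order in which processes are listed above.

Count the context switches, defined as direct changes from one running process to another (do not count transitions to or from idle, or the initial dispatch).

3

Gantt: | P0 0-1 | idle 1-2 | P1 2-3 | P2 3-4 | P1 4-7 | P3 7-14 |
Completion: P0=1  P1=7  P2=4  P3=14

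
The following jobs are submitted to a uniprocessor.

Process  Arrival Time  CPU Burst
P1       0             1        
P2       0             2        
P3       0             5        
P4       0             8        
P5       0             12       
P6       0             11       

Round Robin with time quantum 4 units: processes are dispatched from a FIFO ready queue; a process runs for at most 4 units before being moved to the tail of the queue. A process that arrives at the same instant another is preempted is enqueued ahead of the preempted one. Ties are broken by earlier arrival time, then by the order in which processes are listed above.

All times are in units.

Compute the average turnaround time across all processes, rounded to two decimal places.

Gantt: | P1 0-1 | P2 1-3 | P3 3-7 | P4 7-11 | P5 11-15 | P6 15-19 | P3 19-20 | P4 20-24 | P5 24-28 | P6 28-32 | P5 32-36 | P6 36-39 |
Completion: P1=1  P2=3  P3=20  P4=24  P5=36  P6=39
Turnaround (C−A): P1=1  P2=3  P3=20  P4=24  P5=36  P6=39
Turnaround times: P1=1, P2=3, P3=20, P4=24, P5=36, P6=39
Average turnaround = (1+3+20+24+36+39) / 6 = 123/6 = 20.50

20.50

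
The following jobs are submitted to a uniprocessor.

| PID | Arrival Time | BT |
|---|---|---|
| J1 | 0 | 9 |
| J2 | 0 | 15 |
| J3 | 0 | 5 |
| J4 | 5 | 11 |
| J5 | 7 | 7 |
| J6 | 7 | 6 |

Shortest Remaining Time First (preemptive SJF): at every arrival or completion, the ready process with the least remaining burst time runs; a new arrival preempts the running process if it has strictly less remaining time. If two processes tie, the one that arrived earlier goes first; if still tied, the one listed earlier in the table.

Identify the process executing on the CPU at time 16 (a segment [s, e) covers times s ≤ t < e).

J1

Schedule: | J3 0-5 | J1 5-7 | J6 7-13 | J1 13-20 | J5 20-27 | J4 27-38 | J2 38-53 |
Completion: J1=20  J2=53  J3=5  J4=38  J5=27  J6=13
Turnaround (C−A): J1=20  J2=53  J3=5  J4=33  J5=20  J6=6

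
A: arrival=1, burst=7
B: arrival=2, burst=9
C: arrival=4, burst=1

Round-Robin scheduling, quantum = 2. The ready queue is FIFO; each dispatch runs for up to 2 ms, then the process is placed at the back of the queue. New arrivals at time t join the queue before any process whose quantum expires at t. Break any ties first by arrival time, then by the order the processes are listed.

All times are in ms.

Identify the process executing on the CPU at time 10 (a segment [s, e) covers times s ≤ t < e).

Gantt: | idle 0-1 | A 1-3 | B 3-5 | A 5-7 | C 7-8 | B 8-10 | A 10-12 | B 12-14 | A 14-15 | B 15-18 |
Completion: A=15  B=18  C=8
Turnaround (C−A): A=14  B=16  C=4

A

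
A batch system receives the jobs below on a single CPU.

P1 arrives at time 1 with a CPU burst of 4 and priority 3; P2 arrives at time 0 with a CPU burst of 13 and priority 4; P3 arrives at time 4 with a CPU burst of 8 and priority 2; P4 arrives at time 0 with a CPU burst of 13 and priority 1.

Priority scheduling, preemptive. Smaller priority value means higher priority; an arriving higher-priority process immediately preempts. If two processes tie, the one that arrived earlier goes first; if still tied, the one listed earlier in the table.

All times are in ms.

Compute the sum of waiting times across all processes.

54

Schedule: | P4 0-13 | P3 13-21 | P1 21-25 | P2 25-38 |
Completion: P1=25  P2=38  P3=21  P4=13
Turnaround (C−A): P1=24  P2=38  P3=17  P4=13
Waiting = turnaround − burst: P1=20, P2=25, P3=9, P4=0
Total waiting = 20 + 25 + 9 + 0 = 54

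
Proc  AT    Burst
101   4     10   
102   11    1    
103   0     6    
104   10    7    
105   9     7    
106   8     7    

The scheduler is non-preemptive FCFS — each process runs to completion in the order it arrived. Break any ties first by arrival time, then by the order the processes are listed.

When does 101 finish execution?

Timeline: | 103 0-6 | 101 6-16 | 106 16-23 | 105 23-30 | 104 30-37 | 102 37-38 |
Completion: 101=16  102=38  103=6  104=37  105=30  106=23
Turnaround (C−A): 101=12  102=27  103=6  104=27  105=21  106=15

16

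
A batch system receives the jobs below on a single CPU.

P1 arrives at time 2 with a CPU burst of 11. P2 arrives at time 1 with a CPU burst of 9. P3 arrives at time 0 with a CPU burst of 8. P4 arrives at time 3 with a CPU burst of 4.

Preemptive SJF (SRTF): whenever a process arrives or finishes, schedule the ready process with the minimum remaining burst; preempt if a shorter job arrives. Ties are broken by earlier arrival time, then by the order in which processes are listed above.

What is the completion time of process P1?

32

Schedule: | P3 0-3 | P4 3-7 | P3 7-12 | P2 12-21 | P1 21-32 |
Completion: P1=32  P2=21  P3=12  P4=7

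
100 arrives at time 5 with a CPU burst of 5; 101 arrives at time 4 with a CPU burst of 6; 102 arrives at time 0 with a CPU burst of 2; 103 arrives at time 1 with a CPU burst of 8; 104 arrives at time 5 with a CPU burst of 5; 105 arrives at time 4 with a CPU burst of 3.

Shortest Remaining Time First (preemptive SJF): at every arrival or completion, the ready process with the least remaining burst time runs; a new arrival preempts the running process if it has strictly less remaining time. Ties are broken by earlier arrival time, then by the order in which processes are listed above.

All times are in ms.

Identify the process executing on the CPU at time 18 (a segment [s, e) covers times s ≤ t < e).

Schedule: | 102 0-2 | 103 2-4 | 105 4-7 | 100 7-12 | 104 12-17 | 103 17-23 | 101 23-29 |
Completion: 100=12  101=29  102=2  103=23  104=17  105=7

103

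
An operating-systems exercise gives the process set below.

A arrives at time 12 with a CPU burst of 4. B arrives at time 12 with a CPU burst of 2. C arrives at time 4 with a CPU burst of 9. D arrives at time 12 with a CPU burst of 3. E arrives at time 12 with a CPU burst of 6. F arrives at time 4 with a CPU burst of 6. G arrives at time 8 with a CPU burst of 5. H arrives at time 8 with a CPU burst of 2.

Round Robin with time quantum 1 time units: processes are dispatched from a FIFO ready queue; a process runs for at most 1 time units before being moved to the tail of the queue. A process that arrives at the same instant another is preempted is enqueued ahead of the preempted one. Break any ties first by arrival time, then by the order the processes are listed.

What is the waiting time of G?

22

Timeline: | idle 0-4 | C 4-5 | F 5-6 | C 6-7 | F 7-8 | C 8-9 | G 9-10 | H 10-11 | F 11-12 | C 12-13 | G 13-14 | H 14-15 | A 15-16 | B 16-17 | D 17-18 | E 18-19 | F 19-20 | C 20-21 | G 21-22 | A 22-23 | B 23-24 | D 24-25 | E 25-26 | F 26-27 | C 27-28 | G 28-29 | A 29-30 | D 30-31 | E 31-32 | F 32-33 | C 33-34 | G 34-35 | A 35-36 | E 36-37 | C 37-38 | E 38-39 | C 39-40 | E 40-41 |
Completion: A=36  B=24  C=40  D=31  E=41  F=33  G=35  H=15
Waiting(G) = turnaround − burst = 27 − 5 = 22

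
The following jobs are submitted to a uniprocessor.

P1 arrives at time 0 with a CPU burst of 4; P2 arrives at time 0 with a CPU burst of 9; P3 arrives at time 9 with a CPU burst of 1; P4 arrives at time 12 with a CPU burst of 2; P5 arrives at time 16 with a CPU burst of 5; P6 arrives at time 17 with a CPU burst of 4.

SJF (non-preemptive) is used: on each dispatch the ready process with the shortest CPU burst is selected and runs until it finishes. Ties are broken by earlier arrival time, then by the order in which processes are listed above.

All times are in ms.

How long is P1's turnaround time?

Timeline: | P1 0-4 | P2 4-13 | P3 13-14 | P4 14-16 | P5 16-21 | P6 21-25 |
Completion: P1=4  P2=13  P3=14  P4=16  P5=21  P6=25
Turnaround (C−A): P1=4  P2=13  P3=5  P4=4  P5=5  P6=8
Turnaround(P1) = completion − arrival = 4 − 0 = 4

4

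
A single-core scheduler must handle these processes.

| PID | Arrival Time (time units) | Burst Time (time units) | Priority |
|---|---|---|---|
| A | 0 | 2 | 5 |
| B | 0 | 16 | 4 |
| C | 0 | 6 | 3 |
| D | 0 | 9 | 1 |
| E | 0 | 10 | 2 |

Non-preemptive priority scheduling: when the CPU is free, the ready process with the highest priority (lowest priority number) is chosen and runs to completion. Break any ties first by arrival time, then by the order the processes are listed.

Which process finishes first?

D

Timeline: | D 0-9 | E 9-19 | C 19-25 | B 25-41 | A 41-43 |
Completion: A=43  B=41  C=25  D=9  E=19
Turnaround (C−A): A=43  B=41  C=25  D=9  E=19
Finish order: D → E → C → B → A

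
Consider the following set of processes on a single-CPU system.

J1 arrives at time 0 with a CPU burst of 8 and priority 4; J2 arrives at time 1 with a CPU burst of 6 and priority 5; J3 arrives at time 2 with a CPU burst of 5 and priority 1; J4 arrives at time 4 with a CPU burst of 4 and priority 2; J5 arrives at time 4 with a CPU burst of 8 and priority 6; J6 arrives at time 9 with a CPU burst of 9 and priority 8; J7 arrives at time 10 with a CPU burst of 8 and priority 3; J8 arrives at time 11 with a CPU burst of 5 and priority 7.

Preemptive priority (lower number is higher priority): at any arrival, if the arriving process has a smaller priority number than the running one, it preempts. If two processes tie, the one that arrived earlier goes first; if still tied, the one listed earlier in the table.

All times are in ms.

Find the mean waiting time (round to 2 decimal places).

Schedule: | J1 0-2 | J3 2-7 | J4 7-11 | J7 11-19 | J1 19-25 | J2 25-31 | J5 31-39 | J8 39-44 | J6 44-53 |
Completion: J1=25  J2=31  J3=7  J4=11  J5=39  J6=53  J7=19  J8=44
Waiting times: J1=17, J2=24, J3=0, J4=3, J5=27, J6=35, J7=1, J8=28
Average waiting = (17+24+0+3+27+35+1+28) / 8 = 135/8 = 16.88

16.88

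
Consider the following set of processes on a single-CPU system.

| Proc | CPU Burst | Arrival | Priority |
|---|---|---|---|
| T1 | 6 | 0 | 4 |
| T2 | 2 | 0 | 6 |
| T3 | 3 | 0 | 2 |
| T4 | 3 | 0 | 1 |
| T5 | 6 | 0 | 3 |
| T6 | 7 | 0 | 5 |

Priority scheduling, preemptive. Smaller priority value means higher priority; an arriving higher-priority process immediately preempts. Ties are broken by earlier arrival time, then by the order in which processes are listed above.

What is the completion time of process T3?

Timeline: | T4 0-3 | T3 3-6 | T5 6-12 | T1 12-18 | T6 18-25 | T2 25-27 |
Completion: T1=18  T2=27  T3=6  T4=3  T5=12  T6=25

6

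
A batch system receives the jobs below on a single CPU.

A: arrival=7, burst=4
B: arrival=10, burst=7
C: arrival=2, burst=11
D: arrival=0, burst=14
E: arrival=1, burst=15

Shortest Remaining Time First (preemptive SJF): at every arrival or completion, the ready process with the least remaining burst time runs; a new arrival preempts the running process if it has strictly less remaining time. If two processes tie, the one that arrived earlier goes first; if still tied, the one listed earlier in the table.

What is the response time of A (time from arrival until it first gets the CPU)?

Schedule: | D 0-2 | C 2-7 | A 7-11 | C 11-17 | B 17-24 | D 24-36 | E 36-51 |
Completion: A=11  B=24  C=17  D=36  E=51
Turnaround (C−A): A=4  B=14  C=15  D=36  E=50
Response(A) = first start − arrival = 7 − 7 = 0

0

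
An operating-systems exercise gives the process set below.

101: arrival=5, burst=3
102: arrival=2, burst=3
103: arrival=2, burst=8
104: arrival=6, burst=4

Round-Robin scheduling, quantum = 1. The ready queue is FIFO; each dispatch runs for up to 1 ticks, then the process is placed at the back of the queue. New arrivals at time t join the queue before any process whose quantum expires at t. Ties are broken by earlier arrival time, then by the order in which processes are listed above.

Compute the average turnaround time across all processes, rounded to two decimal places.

11.00

Gantt: | idle 0-2 | 102 2-3 | 103 3-4 | 102 4-5 | 103 5-6 | 101 6-7 | 102 7-8 | 104 8-9 | 103 9-10 | 101 10-11 | 104 11-12 | 103 12-13 | 101 13-14 | 104 14-15 | 103 15-16 | 104 16-17 | 103 17-20 |
Completion: 101=14  102=8  103=20  104=17
Turnaround times: 101=9, 102=6, 103=18, 104=11
Average turnaround = (9+6+18+11) / 4 = 44/4 = 11.00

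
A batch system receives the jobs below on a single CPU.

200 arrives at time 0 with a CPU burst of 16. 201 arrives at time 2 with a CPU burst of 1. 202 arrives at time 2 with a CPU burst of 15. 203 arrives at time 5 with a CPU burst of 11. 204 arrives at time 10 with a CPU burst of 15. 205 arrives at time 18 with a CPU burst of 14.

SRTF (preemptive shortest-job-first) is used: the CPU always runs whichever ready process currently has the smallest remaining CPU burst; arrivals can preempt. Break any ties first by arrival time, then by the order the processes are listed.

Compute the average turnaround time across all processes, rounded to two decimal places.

30.17

Schedule: | 200 0-2 | 201 2-3 | 200 3-5 | 203 5-16 | 200 16-28 | 205 28-42 | 202 42-57 | 204 57-72 |
Completion: 200=28  201=3  202=57  203=16  204=72  205=42
Turnaround (C−A): 200=28  201=1  202=55  203=11  204=62  205=24
Turnaround times: 200=28, 201=1, 202=55, 203=11, 204=62, 205=24
Average turnaround = (28+1+55+11+62+24) / 6 = 181/6 = 30.17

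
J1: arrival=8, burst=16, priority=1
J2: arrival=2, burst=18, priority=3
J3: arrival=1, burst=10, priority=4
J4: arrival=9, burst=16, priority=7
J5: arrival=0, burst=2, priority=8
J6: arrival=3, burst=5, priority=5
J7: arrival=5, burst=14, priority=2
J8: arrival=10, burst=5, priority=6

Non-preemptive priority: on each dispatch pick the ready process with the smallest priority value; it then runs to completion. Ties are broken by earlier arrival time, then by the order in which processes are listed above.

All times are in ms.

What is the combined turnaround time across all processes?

Gantt: | J5 0-2 | J2 2-20 | J1 20-36 | J7 36-50 | J3 50-60 | J6 60-65 | J8 65-70 | J4 70-86 |
Completion: J1=36  J2=20  J3=60  J4=86  J5=2  J6=65  J7=50  J8=70
Turnaround = completion − arrival: J1=28, J2=18, J3=59, J4=77, J5=2, J6=62, J7=45, J8=60
Total turnaround = 28 + 18 + 59 + 77 + 2 + 62 + 45 + 60 = 351

351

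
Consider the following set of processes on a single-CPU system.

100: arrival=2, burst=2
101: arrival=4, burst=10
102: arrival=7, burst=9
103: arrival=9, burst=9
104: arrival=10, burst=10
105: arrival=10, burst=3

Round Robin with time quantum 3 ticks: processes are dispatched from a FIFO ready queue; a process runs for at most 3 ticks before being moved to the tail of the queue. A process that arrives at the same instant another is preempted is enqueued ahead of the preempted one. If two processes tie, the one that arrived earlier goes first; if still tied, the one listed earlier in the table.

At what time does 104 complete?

Timeline: | idle 0-2 | 100 2-4 | 101 4-7 | 102 7-10 | 101 10-13 | 103 13-16 | 104 16-19 | 105 19-22 | 102 22-25 | 101 25-28 | 103 28-31 | 104 31-34 | 102 34-37 | 101 37-38 | 103 38-41 | 104 41-45 |
Completion: 100=4  101=38  102=37  103=41  104=45  105=22
Turnaround (C−A): 100=2  101=34  102=30  103=32  104=35  105=12

45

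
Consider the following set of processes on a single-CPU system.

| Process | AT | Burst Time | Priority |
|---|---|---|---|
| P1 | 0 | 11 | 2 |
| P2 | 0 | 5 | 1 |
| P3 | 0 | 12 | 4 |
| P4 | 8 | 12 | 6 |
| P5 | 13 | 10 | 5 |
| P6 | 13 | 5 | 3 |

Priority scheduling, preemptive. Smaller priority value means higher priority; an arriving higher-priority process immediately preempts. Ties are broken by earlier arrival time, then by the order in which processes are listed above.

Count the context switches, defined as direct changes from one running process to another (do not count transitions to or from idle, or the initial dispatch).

Gantt: | P2 0-5 | P1 5-16 | P6 16-21 | P3 21-33 | P5 33-43 | P4 43-55 |
Completion: P1=16  P2=5  P3=33  P4=55  P5=43  P6=21
Turnaround (C−A): P1=16  P2=5  P3=33  P4=47  P5=30  P6=8

5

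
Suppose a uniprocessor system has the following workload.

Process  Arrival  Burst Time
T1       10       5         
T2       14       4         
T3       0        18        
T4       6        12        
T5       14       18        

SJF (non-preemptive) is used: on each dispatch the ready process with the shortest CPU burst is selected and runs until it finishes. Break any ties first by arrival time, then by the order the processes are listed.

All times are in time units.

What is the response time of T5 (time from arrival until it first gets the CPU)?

Timeline: | T3 0-18 | T2 18-22 | T1 22-27 | T4 27-39 | T5 39-57 |
Completion: T1=27  T2=22  T3=18  T4=39  T5=57
Turnaround (C−A): T1=17  T2=8  T3=18  T4=33  T5=43
Response(T5) = first start − arrival = 39 − 14 = 25

25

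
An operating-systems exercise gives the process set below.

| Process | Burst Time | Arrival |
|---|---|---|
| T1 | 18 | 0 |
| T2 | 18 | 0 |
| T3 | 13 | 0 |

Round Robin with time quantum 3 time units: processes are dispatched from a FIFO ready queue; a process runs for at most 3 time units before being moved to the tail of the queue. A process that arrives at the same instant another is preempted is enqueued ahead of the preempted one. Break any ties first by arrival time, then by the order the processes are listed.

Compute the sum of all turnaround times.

138

Schedule: | T1 0-3 | T2 3-6 | T3 6-9 | T1 9-12 | T2 12-15 | T3 15-18 | T1 18-21 | T2 21-24 | T3 24-27 | T1 27-30 | T2 30-33 | T3 33-36 | T1 36-39 | T2 39-42 | T3 42-43 | T1 43-46 | T2 46-49 |
Completion: T1=46  T2=49  T3=43
Turnaround = completion − arrival: T1=46, T2=49, T3=43
Total turnaround = 46 + 49 + 43 = 138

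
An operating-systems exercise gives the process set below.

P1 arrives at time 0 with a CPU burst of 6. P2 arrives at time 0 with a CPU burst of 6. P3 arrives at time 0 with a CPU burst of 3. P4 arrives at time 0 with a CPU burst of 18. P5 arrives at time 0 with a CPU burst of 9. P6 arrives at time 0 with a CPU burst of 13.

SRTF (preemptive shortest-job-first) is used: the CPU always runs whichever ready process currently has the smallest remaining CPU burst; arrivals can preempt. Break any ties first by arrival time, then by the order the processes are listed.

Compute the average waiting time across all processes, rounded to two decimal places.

14.67

Timeline: | P3 0-3 | P1 3-9 | P2 9-15 | P5 15-24 | P6 24-37 | P4 37-55 |
Completion: P1=9  P2=15  P3=3  P4=55  P5=24  P6=37
Waiting times: P1=3, P2=9, P3=0, P4=37, P5=15, P6=24
Average waiting = (3+9+0+37+15+24) / 6 = 88/6 = 14.67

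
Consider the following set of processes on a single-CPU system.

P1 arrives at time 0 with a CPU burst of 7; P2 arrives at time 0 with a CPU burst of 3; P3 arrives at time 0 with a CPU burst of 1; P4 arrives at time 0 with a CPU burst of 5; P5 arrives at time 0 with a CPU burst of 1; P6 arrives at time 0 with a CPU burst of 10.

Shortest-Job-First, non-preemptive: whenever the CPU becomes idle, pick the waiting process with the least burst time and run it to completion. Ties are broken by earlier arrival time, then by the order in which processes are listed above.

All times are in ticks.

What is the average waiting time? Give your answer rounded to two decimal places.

5.83

Gantt: | P3 0-1 | P5 1-2 | P2 2-5 | P4 5-10 | P1 10-17 | P6 17-27 |
Completion: P1=17  P2=5  P3=1  P4=10  P5=2  P6=27
Waiting times: P1=10, P2=2, P3=0, P4=5, P5=1, P6=17
Average waiting = (10+2+0+5+1+17) / 6 = 35/6 = 5.83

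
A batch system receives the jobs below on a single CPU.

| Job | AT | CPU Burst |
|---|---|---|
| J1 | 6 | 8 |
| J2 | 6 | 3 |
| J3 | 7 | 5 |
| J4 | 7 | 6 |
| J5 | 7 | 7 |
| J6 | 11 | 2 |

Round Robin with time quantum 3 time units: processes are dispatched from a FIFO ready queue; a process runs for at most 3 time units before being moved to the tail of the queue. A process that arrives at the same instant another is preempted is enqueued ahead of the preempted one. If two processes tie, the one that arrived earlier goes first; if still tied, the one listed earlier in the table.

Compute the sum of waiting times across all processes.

95

Timeline: | idle 0-6 | J1 6-9 | J2 9-12 | J3 12-15 | J4 15-18 | J5 18-21 | J1 21-24 | J6 24-26 | J3 26-28 | J4 28-31 | J5 31-34 | J1 34-36 | J5 36-37 |
Completion: J1=36  J2=12  J3=28  J4=31  J5=37  J6=26
Turnaround (C−A): J1=30  J2=6  J3=21  J4=24  J5=30  J6=15
Waiting = turnaround − burst: J1=22, J2=3, J3=16, J4=18, J5=23, J6=13
Total waiting = 22 + 3 + 16 + 18 + 23 + 13 = 95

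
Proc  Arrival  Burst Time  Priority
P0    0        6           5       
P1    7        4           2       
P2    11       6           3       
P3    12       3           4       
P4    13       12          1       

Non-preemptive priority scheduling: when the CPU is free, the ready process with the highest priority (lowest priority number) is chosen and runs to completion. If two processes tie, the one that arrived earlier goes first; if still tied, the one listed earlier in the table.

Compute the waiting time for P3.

17

Timeline: | P0 0-6 | idle 6-7 | P1 7-11 | P2 11-17 | P4 17-29 | P3 29-32 |
Completion: P0=6  P1=11  P2=17  P3=32  P4=29
Waiting(P3) = turnaround − burst = 20 − 3 = 17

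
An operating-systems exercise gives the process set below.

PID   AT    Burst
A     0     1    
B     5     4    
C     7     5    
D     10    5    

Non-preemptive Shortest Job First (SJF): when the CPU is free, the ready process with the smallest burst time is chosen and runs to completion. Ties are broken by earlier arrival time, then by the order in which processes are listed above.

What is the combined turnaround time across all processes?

Gantt: | A 0-1 | idle 1-5 | B 5-9 | C 9-14 | D 14-19 |
Completion: A=1  B=9  C=14  D=19
Turnaround = completion − arrival: A=1, B=4, C=7, D=9
Total turnaround = 1 + 4 + 7 + 9 = 21

21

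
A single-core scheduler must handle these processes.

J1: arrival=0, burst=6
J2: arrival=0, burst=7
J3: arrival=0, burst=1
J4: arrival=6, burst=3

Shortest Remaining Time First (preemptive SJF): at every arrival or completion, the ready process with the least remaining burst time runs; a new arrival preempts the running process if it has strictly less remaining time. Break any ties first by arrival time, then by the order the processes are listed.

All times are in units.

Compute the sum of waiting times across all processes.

Gantt: | J3 0-1 | J1 1-7 | J4 7-10 | J2 10-17 |
Completion: J1=7  J2=17  J3=1  J4=10
Turnaround (C−A): J1=7  J2=17  J3=1  J4=4
Waiting = turnaround − burst: J1=1, J2=10, J3=0, J4=1
Total waiting = 1 + 10 + 0 + 1 = 12

12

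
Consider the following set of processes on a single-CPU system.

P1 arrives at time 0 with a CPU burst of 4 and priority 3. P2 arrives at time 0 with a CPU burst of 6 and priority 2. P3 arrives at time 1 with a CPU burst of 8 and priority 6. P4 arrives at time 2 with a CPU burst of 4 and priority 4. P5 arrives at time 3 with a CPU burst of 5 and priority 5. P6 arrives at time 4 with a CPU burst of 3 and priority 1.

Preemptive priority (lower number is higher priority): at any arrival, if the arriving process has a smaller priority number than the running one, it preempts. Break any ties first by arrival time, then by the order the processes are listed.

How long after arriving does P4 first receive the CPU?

Schedule: | P2 0-4 | P6 4-7 | P2 7-9 | P1 9-13 | P4 13-17 | P5 17-22 | P3 22-30 |
Completion: P1=13  P2=9  P3=30  P4=17  P5=22  P6=7
Turnaround (C−A): P1=13  P2=9  P3=29  P4=15  P5=19  P6=3
Response(P4) = first start − arrival = 13 − 2 = 11

11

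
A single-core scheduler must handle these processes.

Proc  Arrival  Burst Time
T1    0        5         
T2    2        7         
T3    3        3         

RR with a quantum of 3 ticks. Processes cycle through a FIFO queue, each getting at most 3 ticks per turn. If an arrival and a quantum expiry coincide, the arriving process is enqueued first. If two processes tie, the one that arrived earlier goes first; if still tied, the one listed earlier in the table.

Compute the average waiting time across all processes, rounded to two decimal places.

Gantt: | T1 0-3 | T2 3-6 | T3 6-9 | T1 9-11 | T2 11-15 |
Completion: T1=11  T2=15  T3=9
Turnaround (C−A): T1=11  T2=13  T3=6
Waiting times: T1=6, T2=6, T3=3
Average waiting = (6+6+3) / 3 = 15/3 = 5.00

5.00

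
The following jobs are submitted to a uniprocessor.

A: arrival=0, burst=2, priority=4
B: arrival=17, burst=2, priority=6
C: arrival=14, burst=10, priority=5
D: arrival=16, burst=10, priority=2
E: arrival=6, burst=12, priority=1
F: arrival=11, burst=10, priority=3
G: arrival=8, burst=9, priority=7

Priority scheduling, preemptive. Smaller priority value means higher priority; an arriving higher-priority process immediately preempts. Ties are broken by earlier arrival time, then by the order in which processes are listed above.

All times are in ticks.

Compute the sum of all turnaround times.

Schedule: | A 0-2 | idle 2-6 | E 6-18 | D 18-28 | F 28-38 | C 38-48 | B 48-50 | G 50-59 |
Completion: A=2  B=50  C=48  D=28  E=18  F=38  G=59
Turnaround (C−A): A=2  B=33  C=34  D=12  E=12  F=27  G=51
Turnaround = completion − arrival: A=2, B=33, C=34, D=12, E=12, F=27, G=51
Total turnaround = 2 + 33 + 34 + 12 + 12 + 27 + 51 = 171

171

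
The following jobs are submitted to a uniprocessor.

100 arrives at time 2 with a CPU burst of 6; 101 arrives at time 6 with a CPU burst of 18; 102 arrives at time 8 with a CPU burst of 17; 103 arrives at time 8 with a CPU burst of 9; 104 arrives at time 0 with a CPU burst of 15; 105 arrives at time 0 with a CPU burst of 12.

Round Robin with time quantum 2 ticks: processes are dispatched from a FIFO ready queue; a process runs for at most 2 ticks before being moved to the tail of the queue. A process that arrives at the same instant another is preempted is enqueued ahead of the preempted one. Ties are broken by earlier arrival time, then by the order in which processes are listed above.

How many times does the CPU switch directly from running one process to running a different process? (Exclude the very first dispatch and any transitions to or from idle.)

39

Schedule: | 104 0-2 | 105 2-4 | 100 4-6 | 104 6-8 | 105 8-10 | 101 10-12 | 100 12-14 | 102 14-16 | 103 16-18 | 104 18-20 | 105 20-22 | 101 22-24 | 100 24-26 | 102 26-28 | 103 28-30 | 104 30-32 | 105 32-34 | 101 34-36 | 102 36-38 | 103 38-40 | 104 40-42 | 105 42-44 | 101 44-46 | 102 46-48 | 103 48-50 | 104 50-52 | 105 52-54 | 101 54-56 | 102 56-58 | 103 58-59 | 104 59-61 | 101 61-63 | 102 63-65 | 104 65-66 | 101 66-68 | 102 68-70 | 101 70-72 | 102 72-74 | 101 74-76 | 102 76-77 |
Completion: 100=26  101=76  102=77  103=59  104=66  105=54
Turnaround (C−A): 100=24  101=70  102=69  103=51  104=66  105=54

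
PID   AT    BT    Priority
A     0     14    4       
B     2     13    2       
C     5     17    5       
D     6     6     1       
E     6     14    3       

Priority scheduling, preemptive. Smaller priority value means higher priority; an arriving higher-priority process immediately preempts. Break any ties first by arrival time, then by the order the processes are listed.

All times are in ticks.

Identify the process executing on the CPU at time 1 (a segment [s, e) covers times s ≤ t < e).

A

Timeline: | A 0-2 | B 2-6 | D 6-12 | B 12-21 | E 21-35 | A 35-47 | C 47-64 |
Completion: A=47  B=21  C=64  D=12  E=35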